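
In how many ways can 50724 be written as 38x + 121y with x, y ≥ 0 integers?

11

gcd(121, 38) = 1.
By Bézout, 38·(-35) + 121·(11) = 1.
One solution: (93, 390).
General: x = 93 + 121t, y = 390 - 38t.
x ≥ 0 ⇒ t ≥ 0; y ≥ 0 ⇒ t ≤ 10. So t ∈ [0, 10]: 11 solutions.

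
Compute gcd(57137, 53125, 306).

gcd(57137, 53125) = 17  (57137 = 1*53125 + 4012, 53125 = 13*4012 + 969, 4012 = 4*969 + 136, 969 = 7*136 + 17, 136 = 8*17).
gcd(17, 306) = 17.

17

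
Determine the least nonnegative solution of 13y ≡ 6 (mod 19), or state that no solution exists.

gcd(19, 13) = 1.
1 divides 6, so solutions exist.
By Bézout, 13·(3) + 19·(-2) = 1.
So 13·(3) ≡ 1 (mod 19); multiply by 6: y ≡ 18 (mod 19).
Smallest nonnegative: y = 18 mod 19 = 18.

18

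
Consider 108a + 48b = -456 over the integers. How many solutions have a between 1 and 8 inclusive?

2

gcd(108, 48) = 12  (108 = 2*48 + 12, 48 = 4*12).
Back-substituting, 108*(1) + 48*(-2) = 12.
Scale by -38: particular solution (-38, 76); reduce a mod 4: (2, -14).
General solution: a = 2 + 4t, b = -14 - 9t for integer t.
1 ≤ 2 + 4t ≤ 8 gives t ∈ [0, 1], which is 2 values.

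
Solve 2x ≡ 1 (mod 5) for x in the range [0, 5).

3

gcd(5, 2) = 1.
By Bézout, 2·(-2) + 5·(1) = 1.
So 2·-2 ≡ 1 (mod 5), and -2 mod 5 = 3.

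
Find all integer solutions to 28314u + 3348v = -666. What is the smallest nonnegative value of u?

179

gcd(28314, 3348):
  28314 = 8×3348 + 1530
  3348 = 2×1530 + 288
  1530 = 5×288 + 90
  288 = 3×90 + 18
  90 = 5×18
so gcd(28314, 3348) = 18.
18 divides -666, so solutions exist.
Back-substitute for Bézout coefficients:
  18 = 288 - 3×90
  ... = 28314×(-35) + 3348×(296)
Scale by -666/18 = -37: (u₀, v₀) = (1295, -10952).
General solution: u = 1295 + 186t, v = -10952 - 1573t for integer t.
u ≥ 0: smallest is 1295 mod 186 = 179 (at t = -6), with v = -1514.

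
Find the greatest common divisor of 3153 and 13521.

gcd(13521, 3153):
  13521 = 4×3153 + 909
  3153 = 3×909 + 426
  909 = 2×426 + 57
  426 = 7×57 + 27
  57 = 2×27 + 3
  27 = 9×3
so gcd(13521, 3153) = 3.

3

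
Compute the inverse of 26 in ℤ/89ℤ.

gcd(89, 26) = 1  (89 = 3*26 + 11, 26 = 2*11 + 4, 11 = 2*4 + 3, 4 = 1*3 + 1, 3 = 3*1).
Back-substituting, 26*(24) + 89*(-7) = 1.
So 26*24 ≡ 1 (mod 89), and 24 mod 89 = 24.

24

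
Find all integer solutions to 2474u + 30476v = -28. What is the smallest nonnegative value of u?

7194

gcd(30476, 2474):
  30476 = 12·2474 + 788
  2474 = 3·788 + 110
  788 = 7·110 + 18
  110 = 6·18 + 2
  18 = 9·2
so gcd(30476, 2474) = 2.
2 divides -28, so solutions exist.
Back-substitute for Bézout coefficients:
  2 = 110 - 6·18
  ... = 2474·(1663) + 30476·(-135)
Scale by -28/2 = -14: (u₀, v₀) = (-23282, 1890).
General solution: u = -23282 + 15238t, v = 1890 - 1237t for integer t.
u ≥ 0: smallest is -23282 mod 15238 = 7194 (at t = 2), with v = -584.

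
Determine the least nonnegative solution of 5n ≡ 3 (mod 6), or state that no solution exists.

3

gcd(6, 5) = 1  (6 = 1*5 + 1, 5 = 5*1).
1 divides 3, so solutions exist.
Back-substituting, 5*(-1) + 6*(1) = 1.
So 5*(-1) ≡ 1 (mod 6); multiply by 3: n ≡ -3 (mod 6).
Smallest nonnegative: n = -3 mod 6 = 3.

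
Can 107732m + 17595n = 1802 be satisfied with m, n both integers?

no

gcd(107732, 17595) = 23  (107732 = 6·17595 + 2162, 17595 = 8·2162 + 299, 2162 = 7·299 + 69, 299 = 4·69 + 23, 69 = 3·23).
23 does not divide 1802 (remainder 8), so no integer solutions.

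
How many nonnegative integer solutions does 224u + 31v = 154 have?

gcd(224, 31):
  224 = 7*31 + 7
  31 = 4*7 + 3
  7 = 2*3 + 1
  3 = 3*1
so gcd(224, 31) = 1.
Back-substitute for Bézout coefficients:
  1 = 7 - 2*3
  ... = 224*(9) + 31*(-65)
Scale by 154: one solution is (1386, -10010). Reduce u mod 31: (22, -154).
General: u = 22 + 31t, v = -154 - 224t.
u ≥ 0 ⇒ t ≥ 0; v ≥ 0 ⇒ t ≤ -1. So t ∈ [0, -1]: 0 solutions.

0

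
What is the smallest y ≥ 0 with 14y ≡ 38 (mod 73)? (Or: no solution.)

gcd(73, 14) = 1.
1 divides 38, so solutions exist.
By Bézout, 14·(-26) + 73·(5) = 1.
So 14·(-26) ≡ 1 (mod 73); multiply by 38: y ≡ -988 (mod 73).
Smallest nonnegative: y = -988 mod 73 = 34.

34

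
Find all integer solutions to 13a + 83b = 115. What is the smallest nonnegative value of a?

gcd(83, 13):
  83 = 6*13 + 5
  13 = 2*5 + 3
  5 = 1*3 + 2
  3 = 1*2 + 1
  2 = 2*1
so gcd(83, 13) = 1.
1 divides 115, so solutions exist.
Back-substitute for Bézout coefficients:
  1 = 3 - 1*2
  ... = 13*(32) + 83*(-5)
Scale by 115/1 = 115: (a₀, b₀) = (3680, -575).
General solution: a = 3680 + 83t, b = -575 - 13t for integer t.
a ≥ 0: smallest is 3680 mod 83 = 28 (at t = -44), with b = -3.

28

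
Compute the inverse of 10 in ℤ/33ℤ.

gcd(33, 10) = 1  (33 = 3·10 + 3, 10 = 3·3 + 1, 3 = 3·1).
Back-substituting, 10·(10) + 33·(-3) = 1.
So 10·10 ≡ 1 (mod 33), and 10 mod 33 = 10.

10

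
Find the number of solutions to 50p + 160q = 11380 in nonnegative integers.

14

gcd(160, 50) = 10.
By Bézout, 50·(-3) + 160·(1) = 10.
One solution: (10, 68).
General: p = 10 + 16t, q = 68 - 5t.
p ≥ 0 ⇒ t ≥ 0; q ≥ 0 ⇒ t ≤ 13. So t ∈ [0, 13]: 14 solutions.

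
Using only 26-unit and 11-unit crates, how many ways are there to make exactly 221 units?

1

Need nonnegative integers with 26j + 11k = 221.
gcd(26, 11) = 1, and 26·(3) + 11·(-7) = 1.
So (j₀, k₀) = (663, -1547); general j = 663 + 11t, k = -1547 - 26t.
j ≥ 0 ⇒ t ≥ -60; k ≥ 0 ⇒ t ≤ -60. That's 1 value of t.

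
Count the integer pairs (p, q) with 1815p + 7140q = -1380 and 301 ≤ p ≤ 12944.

gcd(7140, 1815):
  7140 = 3·1815 + 1695
  1815 = 1·1695 + 120
  1695 = 14·120 + 15
  120 = 8·15
so gcd(7140, 1815) = 15.
Back-substitute for Bézout coefficients:
  15 = 1695 - 14·120
  ... = 1815·(-59) + 7140·(15)
Scale by -92: particular solution (5428, -1380); reduce p mod 476: (192, -49).
General solution: p = 192 + 476t, q = -49 - 121t for integer t.
301 ≤ 192 + 476t ≤ 12944 gives t ∈ [1, 26], which is 26 values.

26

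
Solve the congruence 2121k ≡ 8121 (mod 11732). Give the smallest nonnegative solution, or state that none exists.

gcd(11732, 2121) = 7.
7 does not divide 8121, so the congruence has no solution.

no solution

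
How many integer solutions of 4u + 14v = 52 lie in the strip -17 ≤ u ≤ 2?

3

gcd(14, 4):
  14 = 3·4 + 2
  4 = 2·2
so gcd(14, 4) = 2.
Back-substitute for Bézout coefficients:
  2 = 14 - 3·4
  ... = 4·(-3) + 14·(1)
Scale by 26: particular solution (-78, 26); reduce u mod 7: (6, 2).
General solution: u = 6 + 7t, v = 2 - 2t for integer t.
-17 ≤ 6 + 7t ≤ 2 gives t ∈ [-3, -1], which is 3 values.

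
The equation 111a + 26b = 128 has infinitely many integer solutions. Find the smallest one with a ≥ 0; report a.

gcd(111, 26) = 1.
1 divides 128, so solutions exist.
By Bézout, 111·(-11) + 26·(47) = 1.
Scale by 128/1 = 128: (a₀, b₀) = (-1408, 6016).
General solution: a = -1408 + 26t, b = 6016 - 111t for integer t.
a ≥ 0: smallest is -1408 mod 26 = 22 (at t = 55), with b = -89.

22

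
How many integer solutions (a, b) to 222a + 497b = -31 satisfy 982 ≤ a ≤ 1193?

gcd(497, 222):
  497 = 2·222 + 53
  222 = 4·53 + 10
  53 = 5·10 + 3
  10 = 3·3 + 1
  3 = 3·1
so gcd(497, 222) = 1.
Back-substitute for Bézout coefficients:
  1 = 10 - 3·3
  ... = 222·(150) + 497·(-67)
Scale by -31: particular solution (-4650, 2077); reduce a mod 497: (320, -143).
General solution: a = 320 + 497t, b = -143 - 222t for integer t.
982 ≤ 320 + 497t ≤ 1193 gives t ∈ [2, 1], which is 0 values.

0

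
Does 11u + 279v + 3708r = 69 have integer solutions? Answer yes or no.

yes

gcd(279, 11) = 1  (279 = 25*11 + 4, 11 = 2*4 + 3, 4 = 1*3 + 1, 3 = 3*1).
gcd(1, 3708) = 1.
1 divides 69, so integer solutions exist.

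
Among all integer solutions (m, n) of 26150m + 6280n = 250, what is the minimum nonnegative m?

299

gcd(26150, 6280):
  26150 = 4×6280 + 1030
  6280 = 6×1030 + 100
  1030 = 10×100 + 30
  100 = 3×30 + 10
  30 = 3×10
so gcd(26150, 6280) = 10.
10 divides 250, so solutions exist.
Back-substitute for Bézout coefficients:
  10 = 100 - 3×30
  ... = 26150×(-189) + 6280×(787)
Scale by 250/10 = 25: (m₀, n₀) = (-4725, 19675).
General solution: m = -4725 + 628t, n = 19675 - 2615t for integer t.
m ≥ 0: smallest is -4725 mod 628 = 299 (at t = 8), with n = -1245.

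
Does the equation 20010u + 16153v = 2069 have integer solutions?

no

gcd(20010, 16153):
  20010 = 1·16153 + 3857
  16153 = 4·3857 + 725
  3857 = 5·725 + 232
  725 = 3·232 + 29
  232 = 8·29
so gcd(20010, 16153) = 29.
29 does not divide 2069 (remainder 10), so no integer solutions.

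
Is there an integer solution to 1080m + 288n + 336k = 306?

no

gcd(1080, 288) = 72  (1080 = 3*288 + 216, 288 = 1*216 + 72, 216 = 3*72).
gcd(72, 336) = 24.
24 does not divide 306 (remainder 18), so no integer solutions.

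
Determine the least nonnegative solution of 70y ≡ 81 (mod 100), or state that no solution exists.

no solution

gcd(100, 70):
  100 = 1·70 + 30
  70 = 2·30 + 10
  30 = 3·10
so gcd(100, 70) = 10.
10 does not divide 81, so the congruence has no solution.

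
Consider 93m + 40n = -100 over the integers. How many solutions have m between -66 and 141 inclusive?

6

gcd(93, 40):
  93 = 2*40 + 13
  40 = 3*13 + 1
  13 = 13*1
so gcd(93, 40) = 1.
Back-substitute for Bézout coefficients:
  1 = 40 - 3*13
  ... = 93*(-3) + 40*(7)
Scale by -100: particular solution (300, -700); reduce m mod 40: (20, -49).
General solution: m = 20 + 40t, n = -49 - 93t for integer t.
-66 ≤ 20 + 40t ≤ 141 gives t ∈ [-2, 3], which is 6 values.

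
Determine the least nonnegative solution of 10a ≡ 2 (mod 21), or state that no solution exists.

17

gcd(21, 10) = 1  (21 = 2*10 + 1, 10 = 10*1).
1 divides 2, so solutions exist.
Back-substituting, 10*(-2) + 21*(1) = 1.
So 10*(-2) ≡ 1 (mod 21); multiply by 2: a ≡ -4 (mod 21).
Smallest nonnegative: a = -4 mod 21 = 17.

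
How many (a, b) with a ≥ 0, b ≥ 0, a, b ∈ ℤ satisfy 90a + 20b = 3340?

19

gcd(90, 20) = 10.
By Bézout, 90*(1) + 20*(-4) = 10.
One solution: (0, 167).
General: a = 0 + 2t, b = 167 - 9t.
a ≥ 0 ⇒ t ≥ 0; b ≥ 0 ⇒ t ≤ 18. So t ∈ [0, 18]: 19 solutions.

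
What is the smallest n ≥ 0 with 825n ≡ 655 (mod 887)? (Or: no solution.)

gcd(887, 825):
  887 = 1·825 + 62
  825 = 13·62 + 19
  62 = 3·19 + 5
  19 = 3·5 + 4
  5 = 1·4 + 1
  4 = 4·1
so gcd(887, 825) = 1.
1 divides 655, so solutions exist.
Back-substitute for Bézout coefficients:
  1 = 5 - 1·4
  ... = 825·(-186) + 887·(173)
So 825·(-186) ≡ 1 (mod 887); multiply by 655: n ≡ -121830 (mod 887).
Smallest nonnegative: n = -121830 mod 887 = 576.

576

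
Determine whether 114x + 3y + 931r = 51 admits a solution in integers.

yes

gcd(114, 3) = 3  (114 = 38·3).
gcd(3, 931) = 1.
1 divides 51, so integer solutions exist.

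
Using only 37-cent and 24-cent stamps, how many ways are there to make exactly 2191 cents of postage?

Need nonnegative integers with 37j + 24k = 2191.
gcd(37, 24) = 1, and 37·(-11) + 24·(17) = 1.
So (j₀, k₀) = (-24101, 37247); general j = -24101 + 24t, k = 37247 - 37t.
j ≥ 0 ⇒ t ≥ 1005; k ≥ 0 ⇒ t ≤ 1006. That's 2 values of t.

2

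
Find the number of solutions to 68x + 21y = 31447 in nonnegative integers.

22

gcd(68, 21) = 1.
By Bézout, 68·(-4) + 21·(13) = 1.
One solution: (2, 1491).
General: x = 2 + 21t, y = 1491 - 68t.
x ≥ 0 ⇒ t ≥ 0; y ≥ 0 ⇒ t ≤ 21. So t ∈ [0, 21]: 22 solutions.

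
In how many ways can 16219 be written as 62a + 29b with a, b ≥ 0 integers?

9

gcd(62, 29) = 1  (62 = 2×29 + 4, 29 = 7×4 + 1, 4 = 4×1).
Back-substituting, 62×(-7) + 29×(15) = 1.
Scale by 16219: one solution is (-113533, 243285). Reduce a mod 29: (2, 555).
General: a = 2 + 29t, b = 555 - 62t.
a ≥ 0 ⇒ t ≥ 0; b ≥ 0 ⇒ t ≤ 8. So t ∈ [0, 8]: 9 solutions.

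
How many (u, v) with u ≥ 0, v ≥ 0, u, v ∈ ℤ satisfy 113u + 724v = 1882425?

gcd(724, 113) = 1.
By Bézout, 113×(173) + 724×(-27) = 1.
One solution: (705, 2490).
General: u = 705 + 724t, v = 2490 - 113t.
u ≥ 0 ⇒ t ≥ 0; v ≥ 0 ⇒ t ≤ 22. So t ∈ [0, 22]: 23 solutions.

23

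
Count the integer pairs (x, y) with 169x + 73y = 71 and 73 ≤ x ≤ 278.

3

gcd(169, 73):
  169 = 2*73 + 23
  73 = 3*23 + 4
  23 = 5*4 + 3
  4 = 1*3 + 1
  3 = 3*1
so gcd(169, 73) = 1.
Back-substitute for Bézout coefficients:
  1 = 4 - 1*3
  ... = 169*(-19) + 73*(44)
Scale by 71: particular solution (-1349, 3124); reduce x mod 73: (38, -87).
General solution: x = 38 + 73t, y = -87 - 169t for integer t.
73 ≤ 38 + 73t ≤ 278 gives t ∈ [1, 3], which is 3 values.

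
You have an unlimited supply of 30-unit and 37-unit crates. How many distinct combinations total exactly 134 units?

Need nonnegative integers with 30j + 37k = 134.
gcd(30, 37) = 1, and 30·(-16) + 37·(13) = 1.
So (j₀, k₀) = (-2144, 1742); general j = -2144 + 37t, k = 1742 - 30t.
j ≥ 0 ⇒ t ≥ 58; k ≥ 0 ⇒ t ≤ 58. That's 1 value of t.

1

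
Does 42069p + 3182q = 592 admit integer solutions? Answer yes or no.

gcd(42069, 3182) = 37  (42069 = 13×3182 + 703, 3182 = 4×703 + 370, 703 = 1×370 + 333, 370 = 1×333 + 37, 333 = 9×37).
37 divides 592, so integer solutions exist.

yes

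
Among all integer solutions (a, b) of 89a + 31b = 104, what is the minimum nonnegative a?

5

gcd(89, 31):
  89 = 2×31 + 27
  31 = 1×27 + 4
  27 = 6×4 + 3
  4 = 1×3 + 1
  3 = 3×1
so gcd(89, 31) = 1.
1 divides 104, so solutions exist.
Back-substitute for Bézout coefficients:
  1 = 4 - 1×3
  ... = 89×(-8) + 31×(23)
Scale by 104/1 = 104: (a₀, b₀) = (-832, 2392).
General solution: a = -832 + 31t, b = 2392 - 89t for integer t.
a ≥ 0: smallest is -832 mod 31 = 5 (at t = 27), with b = -11.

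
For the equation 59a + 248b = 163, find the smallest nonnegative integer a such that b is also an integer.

gcd(248, 59):
  248 = 4×59 + 12
  59 = 4×12 + 11
  12 = 1×11 + 1
  11 = 11×1
so gcd(248, 59) = 1.
1 divides 163, so solutions exist.
Back-substitute for Bézout coefficients:
  1 = 12 - 1×11
  ... = 59×(-21) + 248×(5)
Scale by 163/1 = 163: (a₀, b₀) = (-3423, 815).
General solution: a = -3423 + 248t, b = 815 - 59t for integer t.
a ≥ 0: smallest is -3423 mod 248 = 49 (at t = 14), with b = -11.

49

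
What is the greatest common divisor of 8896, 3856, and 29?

gcd(8896, 3856):
  8896 = 2×3856 + 1184
  3856 = 3×1184 + 304
  1184 = 3×304 + 272
  304 = 1×272 + 32
  272 = 8×32 + 16
  32 = 2×16
so gcd(8896, 3856) = 16.
gcd(16, 29) = 1.

1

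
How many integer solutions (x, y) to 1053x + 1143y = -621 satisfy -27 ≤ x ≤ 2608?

gcd(1143, 1053) = 9.
By Bézout, 1053·(38) + 1143·(-35) = 9.
Particular solution: (45, -42).
General solution: x = 45 + 127t, y = -42 - 117t for integer t.
-27 ≤ 45 + 127t ≤ 2608 gives t ∈ [0, 20], which is 21 values.

21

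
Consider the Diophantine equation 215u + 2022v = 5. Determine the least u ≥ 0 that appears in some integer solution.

1975

gcd(2022, 215) = 1  (2022 = 9*215 + 87, 215 = 2*87 + 41, 87 = 2*41 + 5, 41 = 8*5 + 1, 5 = 5*1).
1 divides 5, so solutions exist.
Back-substituting, 215*(395) + 2022*(-42) = 1.
Scale by 5/1 = 5: (u₀, v₀) = (1975, -210).
General solution: u = 1975 + 2022t, v = -210 - 215t for integer t.
u ≥ 0: smallest is 1975 mod 2022 = 1975 (at t = 0), with v = -210.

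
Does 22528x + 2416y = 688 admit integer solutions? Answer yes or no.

yes

gcd(22528, 2416) = 16.
16 divides 688, so integer solutions exist.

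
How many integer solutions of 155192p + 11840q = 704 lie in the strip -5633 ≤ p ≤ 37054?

gcd(155192, 11840):
  155192 = 13×11840 + 1272
  11840 = 9×1272 + 392
  1272 = 3×392 + 96
  392 = 4×96 + 8
  96 = 12×8
so gcd(155192, 11840) = 8.
Back-substitute for Bézout coefficients:
  8 = 392 - 4×96
  ... = 155192×(-121) + 11840×(1586)
Scale by 88: particular solution (-10648, 139568); reduce p mod 1480: (1192, -15624).
General solution: p = 1192 + 1480t, q = -15624 - 19399t for integer t.
-5633 ≤ 1192 + 1480t ≤ 37054 gives t ∈ [-4, 24], which is 29 values.

29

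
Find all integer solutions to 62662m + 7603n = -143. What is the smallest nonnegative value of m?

gcd(62662, 7603) = 1  (62662 = 8·7603 + 1838, 7603 = 4·1838 + 251, 1838 = 7·251 + 81, 251 = 3·81 + 8, 81 = 10·8 + 1, 8 = 8·1).
1 divides -143, so solutions exist.
Back-substituting, 62662·(939) + 7603·(-7739) = 1.
Scale by -143/1 = -143: (m₀, n₀) = (-134277, 1106677).
General solution: m = -134277 + 7603t, n = 1106677 - 62662t for integer t.
m ≥ 0: smallest is -134277 mod 7603 = 2577 (at t = 18), with n = -21239.

2577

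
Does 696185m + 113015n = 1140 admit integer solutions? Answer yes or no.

gcd(696185, 113015) = 35  (696185 = 6×113015 + 18095, 113015 = 6×18095 + 4445, 18095 = 4×4445 + 315, 4445 = 14×315 + 35, 315 = 9×35).
35 does not divide 1140 (remainder 20), so no integer solutions.

no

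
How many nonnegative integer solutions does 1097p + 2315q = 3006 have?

gcd(2315, 1097):
  2315 = 2·1097 + 121
  1097 = 9·121 + 8
  121 = 15·8 + 1
  8 = 8·1
so gcd(2315, 1097) = 1.
Back-substitute for Bézout coefficients:
  1 = 121 - 15·8
  ... = 1097·(-287) + 2315·(136)
Scale by 3006: one solution is (-862722, 408816). Reduce p mod 2315: (773, -365).
General: p = 773 + 2315t, q = -365 - 1097t.
p ≥ 0 ⇒ t ≥ 0; q ≥ 0 ⇒ t ≤ -1. So t ∈ [0, -1]: 0 solutions.

0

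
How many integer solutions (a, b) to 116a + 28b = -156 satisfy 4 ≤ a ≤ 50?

gcd(116, 28) = 4  (116 = 4*28 + 4, 28 = 7*4).
Back-substituting, 116*(1) + 28*(-4) = 4.
Scale by -39: particular solution (-39, 156); reduce a mod 7: (3, -18).
General solution: a = 3 + 7t, b = -18 - 29t for integer t.
4 ≤ 3 + 7t ≤ 50 gives t ∈ [1, 6], which is 6 values.

6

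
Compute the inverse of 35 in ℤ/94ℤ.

43

gcd(94, 35):
  94 = 2·35 + 24
  35 = 1·24 + 11
  24 = 2·11 + 2
  11 = 5·2 + 1
  2 = 2·1
so gcd(94, 35) = 1.
Back-substitute for Bézout coefficients:
  1 = 11 - 5·2
  ... = 35·(43) + 94·(-16)
So 35·43 ≡ 1 (mod 94), and 43 mod 94 = 43.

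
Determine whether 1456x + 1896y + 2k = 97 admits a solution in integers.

no

gcd(1896, 1456) = 8  (1896 = 1×1456 + 440, 1456 = 3×440 + 136, 440 = 3×136 + 32, 136 = 4×32 + 8, 32 = 4×8).
gcd(8, 2) = 2.
2 does not divide 97 (remainder 1), so no integer solutions.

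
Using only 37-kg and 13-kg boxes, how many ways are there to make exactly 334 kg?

Need nonnegative integers with 37j + 13k = 334.
gcd(37, 13) = 1, and 37·(6) + 13·(-17) = 1.
So (j₀, k₀) = (2004, -5678); general j = 2004 + 13t, k = -5678 - 37t.
j ≥ 0 ⇒ t ≥ -154; k ≥ 0 ⇒ t ≤ -154. That's 1 value of t.

1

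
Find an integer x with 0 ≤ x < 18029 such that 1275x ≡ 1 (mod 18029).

5741

gcd(18029, 1275):
  18029 = 14*1275 + 179
  1275 = 7*179 + 22
  179 = 8*22 + 3
  22 = 7*3 + 1
  3 = 3*1
so gcd(18029, 1275) = 1.
Back-substitute for Bézout coefficients:
  1 = 22 - 7*3
  ... = 1275*(5741) + 18029*(-406)
So 1275*5741 ≡ 1 (mod 18029), and 5741 mod 18029 = 5741.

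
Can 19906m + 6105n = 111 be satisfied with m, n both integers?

yes

gcd(19906, 6105) = 37  (19906 = 3·6105 + 1591, 6105 = 3·1591 + 1332, 1591 = 1·1332 + 259, 1332 = 5·259 + 37, 259 = 7·37).
37 divides 111, so integer solutions exist.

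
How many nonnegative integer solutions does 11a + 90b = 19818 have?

20

gcd(90, 11):
  90 = 8*11 + 2
  11 = 5*2 + 1
  2 = 2*1
so gcd(90, 11) = 1.
Back-substitute for Bézout coefficients:
  1 = 11 - 5*2
  ... = 11*(41) + 90*(-5)
Scale by 19818: one solution is (812538, -99090). Reduce a mod 90: (18, 218).
General: a = 18 + 90t, b = 218 - 11t.
a ≥ 0 ⇒ t ≥ 0; b ≥ 0 ⇒ t ≤ 19. So t ∈ [0, 19]: 20 solutions.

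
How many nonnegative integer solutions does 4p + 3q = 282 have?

24

gcd(4, 3) = 1  (4 = 1×3 + 1, 3 = 3×1).
Back-substituting, 4×(1) + 3×(-1) = 1.
Scale by 282: one solution is (282, -282). Reduce p mod 3: (0, 94).
General: p = 0 + 3t, q = 94 - 4t.
p ≥ 0 ⇒ t ≥ 0; q ≥ 0 ⇒ t ≤ 23. So t ∈ [0, 23]: 24 solutions.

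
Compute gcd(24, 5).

gcd(24, 5):
  24 = 4*5 + 4
  5 = 1*4 + 1
  4 = 4*1
so gcd(24, 5) = 1.

1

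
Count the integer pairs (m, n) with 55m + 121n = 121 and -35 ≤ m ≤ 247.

gcd(121, 55) = 11  (121 = 2*55 + 11, 55 = 5*11).
Back-substituting, 55*(-2) + 121*(1) = 11.
Scale by 11: particular solution (-22, 11); reduce m mod 11: (0, 1).
General solution: m = 0 + 11t, n = 1 - 5t for integer t.
-35 ≤ 0 + 11t ≤ 247 gives t ∈ [-3, 22], which is 26 values.

26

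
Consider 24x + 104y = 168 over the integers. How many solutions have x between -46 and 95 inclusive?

gcd(104, 24):
  104 = 4*24 + 8
  24 = 3*8
so gcd(104, 24) = 8.
Back-substitute for Bézout coefficients:
  8 = 104 - 4*24
  ... = 24*(-4) + 104*(1)
Scale by 21: particular solution (-84, 21); reduce x mod 13: (7, 0).
General solution: x = 7 + 13t, y = 0 - 3t for integer t.
-46 ≤ 7 + 13t ≤ 95 gives t ∈ [-4, 6], which is 11 values.

11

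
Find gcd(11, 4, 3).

gcd(11, 4):
  11 = 2·4 + 3
  4 = 1·3 + 1
  3 = 3·1
so gcd(11, 4) = 1.
gcd(1, 3) = 1.

1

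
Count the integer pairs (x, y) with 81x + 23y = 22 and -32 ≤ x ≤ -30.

0

gcd(81, 23) = 1  (81 = 3*23 + 12, 23 = 1*12 + 11, 12 = 1*11 + 1, 11 = 11*1).
Back-substituting, 81*(2) + 23*(-7) = 1.
Scale by 22: particular solution (44, -154); reduce x mod 23: (21, -73).
General solution: x = 21 + 23t, y = -73 - 81t for integer t.
-32 ≤ 21 + 23t ≤ -30 gives t ∈ [-2, -3], which is 0 values.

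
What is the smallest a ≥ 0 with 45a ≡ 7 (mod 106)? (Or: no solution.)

gcd(106, 45):
  106 = 2·45 + 16
  45 = 2·16 + 13
  16 = 1·13 + 3
  13 = 4·3 + 1
  3 = 3·1
so gcd(106, 45) = 1.
1 divides 7, so solutions exist.
Back-substitute for Bézout coefficients:
  1 = 13 - 4·3
  ... = 45·(33) + 106·(-14)
So 45·(33) ≡ 1 (mod 106); multiply by 7: a ≡ 231 (mod 106).
Smallest nonnegative: a = 231 mod 106 = 19.

19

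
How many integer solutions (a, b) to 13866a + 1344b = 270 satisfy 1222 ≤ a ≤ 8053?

31

gcd(13866, 1344) = 6.
By Bézout, 13866*(-41) + 1344*(423) = 6.
Particular solution: (171, -1764).
General solution: a = 171 + 224t, b = -1764 - 2311t for integer t.
1222 ≤ 171 + 224t ≤ 8053 gives t ∈ [5, 35], which is 31 values.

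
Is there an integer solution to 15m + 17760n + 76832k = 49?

yes

gcd(17760, 15) = 15  (17760 = 1184*15).
gcd(15, 76832) = 1.
1 divides 49, so integer solutions exist.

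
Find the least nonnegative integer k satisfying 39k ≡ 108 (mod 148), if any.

128

gcd(148, 39):
  148 = 3×39 + 31
  39 = 1×31 + 8
  31 = 3×8 + 7
  8 = 1×7 + 1
  7 = 7×1
so gcd(148, 39) = 1.
1 divides 108, so solutions exist.
Back-substitute for Bézout coefficients:
  1 = 8 - 1×7
  ... = 39×(19) + 148×(-5)
So 39×(19) ≡ 1 (mod 148); multiply by 108: k ≡ 2052 (mod 148).
Smallest nonnegative: k = 2052 mod 148 = 128.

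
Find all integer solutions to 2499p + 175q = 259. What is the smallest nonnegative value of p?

16

gcd(2499, 175) = 7  (2499 = 14·175 + 49, 175 = 3·49 + 28, 49 = 1·28 + 21, 28 = 1·21 + 7, 21 = 3·7).
7 divides 259, so solutions exist.
Back-substituting, 2499·(-7) + 175·(100) = 7.
Scale by 259/7 = 37: (p₀, q₀) = (-259, 3700).
General solution: p = -259 + 25t, q = 3700 - 357t for integer t.
p ≥ 0: smallest is -259 mod 25 = 16 (at t = 11), with q = -227.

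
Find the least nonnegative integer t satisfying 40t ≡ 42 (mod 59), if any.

gcd(59, 40) = 1  (59 = 1×40 + 19, 40 = 2×19 + 2, 19 = 9×2 + 1, 2 = 2×1).
1 divides 42, so solutions exist.
Back-substituting, 40×(-28) + 59×(19) = 1.
So 40×(-28) ≡ 1 (mod 59); multiply by 42: t ≡ -1176 (mod 59).
Smallest nonnegative: t = -1176 mod 59 = 4.

4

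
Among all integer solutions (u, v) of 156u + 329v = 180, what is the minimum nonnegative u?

gcd(329, 156):
  329 = 2×156 + 17
  156 = 9×17 + 3
  17 = 5×3 + 2
  3 = 1×2 + 1
  2 = 2×1
so gcd(329, 156) = 1.
1 divides 180, so solutions exist.
Back-substitute for Bézout coefficients:
  1 = 3 - 1×2
  ... = 156×(116) + 329×(-55)
Scale by 180/1 = 180: (u₀, v₀) = (20880, -9900).
General solution: u = 20880 + 329t, v = -9900 - 156t for integer t.
u ≥ 0: smallest is 20880 mod 329 = 153 (at t = -63), with v = -72.

153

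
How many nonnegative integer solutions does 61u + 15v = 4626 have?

gcd(61, 15):
  61 = 4·15 + 1
  15 = 15·1
so gcd(61, 15) = 1.
Back-substitute for Bézout coefficients:
  1 = 61 - 4·15
  ... = 61·(1) + 15·(-4)
Scale by 4626: one solution is (4626, -18504). Reduce u mod 15: (6, 284).
General: u = 6 + 15t, v = 284 - 61t.
u ≥ 0 ⇒ t ≥ 0; v ≥ 0 ⇒ t ≤ 4. So t ∈ [0, 4]: 5 solutions.

5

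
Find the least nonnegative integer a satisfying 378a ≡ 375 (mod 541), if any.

gcd(541, 378):
  541 = 1·378 + 163
  378 = 2·163 + 52
  163 = 3·52 + 7
  52 = 7·7 + 3
  7 = 2·3 + 1
  3 = 3·1
so gcd(541, 378) = 1.
1 divides 375, so solutions exist.
Back-substitute for Bézout coefficients:
  1 = 7 - 2·3
  ... = 378·(-156) + 541·(109)
So 378·(-156) ≡ 1 (mod 541); multiply by 375: a ≡ -58500 (mod 541).
Smallest nonnegative: a = -58500 mod 541 = 469.

469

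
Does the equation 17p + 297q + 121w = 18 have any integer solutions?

yes

gcd(297, 17) = 1  (297 = 17×17 + 8, 17 = 2×8 + 1, 8 = 8×1).
gcd(1, 121) = 1.
1 divides 18, so integer solutions exist.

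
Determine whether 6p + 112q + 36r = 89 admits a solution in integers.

gcd(112, 6):
  112 = 18·6 + 4
  6 = 1·4 + 2
  4 = 2·2
so gcd(112, 6) = 2.
gcd(2, 36) = 2.
2 does not divide 89 (remainder 1), so no integer solutions.

no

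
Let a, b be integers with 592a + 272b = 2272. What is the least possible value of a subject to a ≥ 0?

gcd(592, 272):
  592 = 2·272 + 48
  272 = 5·48 + 32
  48 = 1·32 + 16
  32 = 2·16
so gcd(592, 272) = 16.
16 divides 2272, so solutions exist.
Back-substitute for Bézout coefficients:
  16 = 48 - 1·32
  ... = 592·(6) + 272·(-13)
Scale by 2272/16 = 142: (a₀, b₀) = (852, -1846).
General solution: a = 852 + 17t, b = -1846 - 37t for integer t.
a ≥ 0: smallest is 852 mod 17 = 2 (at t = -50), with b = 4.

2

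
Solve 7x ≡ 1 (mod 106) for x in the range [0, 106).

gcd(106, 7) = 1  (106 = 15×7 + 1, 7 = 7×1).
Back-substituting, 7×(-15) + 106×(1) = 1.
So 7×-15 ≡ 1 (mod 106), and -15 mod 106 = 91.

91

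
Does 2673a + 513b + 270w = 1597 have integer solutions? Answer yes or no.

gcd(2673, 513):
  2673 = 5×513 + 108
  513 = 4×108 + 81
  108 = 1×81 + 27
  81 = 3×27
so gcd(2673, 513) = 27.
gcd(27, 270) = 27.
27 does not divide 1597 (remainder 4), so no integer solutions.

no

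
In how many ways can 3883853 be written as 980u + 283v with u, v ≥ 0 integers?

14

gcd(980, 283):
  980 = 3×283 + 131
  283 = 2×131 + 21
  131 = 6×21 + 5
  21 = 4×5 + 1
  5 = 5×1
so gcd(980, 283) = 1.
Back-substitute for Bézout coefficients:
  1 = 21 - 4×5
  ... = 980×(-54) + 283×(187)
Scale by 3883853: one solution is (-209728062, 726280511). Reduce u mod 283: (125, 13291).
General: u = 125 + 283t, v = 13291 - 980t.
u ≥ 0 ⇒ t ≥ 0; v ≥ 0 ⇒ t ≤ 13. So t ∈ [0, 13]: 14 solutions.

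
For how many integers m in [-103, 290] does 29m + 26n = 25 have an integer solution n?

gcd(29, 26):
  29 = 1·26 + 3
  26 = 8·3 + 2
  3 = 1·2 + 1
  2 = 2·1
so gcd(29, 26) = 1.
Back-substitute for Bézout coefficients:
  1 = 3 - 1·2
  ... = 29·(9) + 26·(-10)
Scale by 25: particular solution (225, -250); reduce m mod 26: (17, -18).
General solution: m = 17 + 26t, n = -18 - 29t for integer t.
-103 ≤ 17 + 26t ≤ 290 gives t ∈ [-4, 10], which is 15 values.

15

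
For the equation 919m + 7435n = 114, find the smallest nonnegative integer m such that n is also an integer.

gcd(7435, 919) = 1.
1 divides 114, so solutions exist.
By Bézout, 919·(1254) + 7435·(-155) = 1.
Scale by 114/1 = 114: (m₀, n₀) = (142956, -17670).
General solution: m = 142956 + 7435t, n = -17670 - 919t for integer t.
m ≥ 0: smallest is 142956 mod 7435 = 1691 (at t = -19), with n = -209.

1691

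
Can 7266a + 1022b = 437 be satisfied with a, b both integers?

gcd(7266, 1022):
  7266 = 7*1022 + 112
  1022 = 9*112 + 14
  112 = 8*14
so gcd(7266, 1022) = 14.
14 does not divide 437 (remainder 3), so no integer solutions.

no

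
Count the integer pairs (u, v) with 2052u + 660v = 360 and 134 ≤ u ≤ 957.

15

gcd(2052, 660) = 12.
By Bézout, 2052×(-9) + 660×(28) = 12.
Particular solution: (5, -15).
General solution: u = 5 + 55t, v = -15 - 171t for integer t.
134 ≤ 5 + 55t ≤ 957 gives t ∈ [3, 17], which is 15 values.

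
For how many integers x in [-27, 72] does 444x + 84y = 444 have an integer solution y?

15

gcd(444, 84) = 12  (444 = 5*84 + 24, 84 = 3*24 + 12, 24 = 2*12).
Back-substituting, 444*(-3) + 84*(16) = 12.
Scale by 37: particular solution (-111, 592); reduce x mod 7: (1, 0).
General solution: x = 1 + 7t, y = 0 - 37t for integer t.
-27 ≤ 1 + 7t ≤ 72 gives t ∈ [-4, 10], which is 15 values.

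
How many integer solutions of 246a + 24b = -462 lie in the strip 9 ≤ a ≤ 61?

gcd(246, 24) = 6.
By Bézout, 246·(1) + 24·(-10) = 6.
Particular solution: (3, -50).
General solution: a = 3 + 4t, b = -50 - 41t for integer t.
9 ≤ 3 + 4t ≤ 61 gives t ∈ [2, 14], which is 13 values.

13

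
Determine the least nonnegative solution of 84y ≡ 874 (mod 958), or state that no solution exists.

478

gcd(958, 84):
  958 = 11*84 + 34
  84 = 2*34 + 16
  34 = 2*16 + 2
  16 = 8*2
so gcd(958, 84) = 2.
2 divides 874, so solutions exist.
Back-substitute for Bézout coefficients:
  2 = 34 - 2*16
  ... = 84*(-57) + 958*(5)
So 84*(-57) ≡ 2 (mod 958); multiply by 437: y ≡ -24909 (mod 479).
Smallest nonnegative: y = -24909 mod 479 = 478.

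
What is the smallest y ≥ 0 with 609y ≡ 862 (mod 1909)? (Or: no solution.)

760

gcd(1909, 609):
  1909 = 3×609 + 82
  609 = 7×82 + 35
  82 = 2×35 + 12
  35 = 2×12 + 11
  12 = 1×11 + 1
  11 = 11×1
so gcd(1909, 609) = 1.
1 divides 862, so solutions exist.
Back-substitute for Bézout coefficients:
  1 = 12 - 1×11
  ... = 609×(-163) + 1909×(52)
So 609×(-163) ≡ 1 (mod 1909); multiply by 862: y ≡ -140506 (mod 1909).
Smallest nonnegative: y = -140506 mod 1909 = 760.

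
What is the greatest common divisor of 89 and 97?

1

gcd(97, 89) = 1  (97 = 1*89 + 8, 89 = 11*8 + 1, 8 = 8*1).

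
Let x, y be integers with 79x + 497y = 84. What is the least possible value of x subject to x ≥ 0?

gcd(497, 79):
  497 = 6·79 + 23
  79 = 3·23 + 10
  23 = 2·10 + 3
  10 = 3·3 + 1
  3 = 3·1
so gcd(497, 79) = 1.
1 divides 84, so solutions exist.
Back-substitute for Bézout coefficients:
  1 = 10 - 3·3
  ... = 79·(151) + 497·(-24)
Scale by 84/1 = 84: (x₀, y₀) = (12684, -2016).
General solution: x = 12684 + 497t, y = -2016 - 79t for integer t.
x ≥ 0: smallest is 12684 mod 497 = 259 (at t = -25), with y = -41.

259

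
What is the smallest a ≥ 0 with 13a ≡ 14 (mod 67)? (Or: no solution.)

32

gcd(67, 13) = 1.
1 divides 14, so solutions exist.
By Bézout, 13*(31) + 67*(-6) = 1.
So 13*(31) ≡ 1 (mod 67); multiply by 14: a ≡ 434 (mod 67).
Smallest nonnegative: a = 434 mod 67 = 32.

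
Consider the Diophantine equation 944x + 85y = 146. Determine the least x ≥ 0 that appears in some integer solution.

54

gcd(944, 85):
  944 = 11·85 + 9
  85 = 9·9 + 4
  9 = 2·4 + 1
  4 = 4·1
so gcd(944, 85) = 1.
1 divides 146, so solutions exist.
Back-substitute for Bézout coefficients:
  1 = 9 - 2·4
  ... = 944·(19) + 85·(-211)
Scale by 146/1 = 146: (x₀, y₀) = (2774, -30806).
General solution: x = 2774 + 85t, y = -30806 - 944t for integer t.
x ≥ 0: smallest is 2774 mod 85 = 54 (at t = -32), with y = -598.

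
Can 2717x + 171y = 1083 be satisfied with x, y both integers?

gcd(2717, 171) = 19  (2717 = 15·171 + 152, 171 = 1·152 + 19, 152 = 8·19).
19 divides 1083, so integer solutions exist.

yes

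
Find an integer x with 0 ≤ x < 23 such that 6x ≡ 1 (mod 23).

4

gcd(23, 6) = 1  (23 = 3*6 + 5, 6 = 1*5 + 1, 5 = 5*1).
Back-substituting, 6*(4) + 23*(-1) = 1.
So 6*4 ≡ 1 (mod 23), and 4 mod 23 = 4.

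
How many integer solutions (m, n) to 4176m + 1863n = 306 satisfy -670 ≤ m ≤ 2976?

18

gcd(4176, 1863) = 9.
By Bézout, 4176·(29) + 1863·(-65) = 9.
Particular solution: (158, -354).
General solution: m = 158 + 207t, n = -354 - 464t for integer t.
-670 ≤ 158 + 207t ≤ 2976 gives t ∈ [-4, 13], which is 18 values.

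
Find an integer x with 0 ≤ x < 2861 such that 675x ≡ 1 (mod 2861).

gcd(2861, 675) = 1.
By Bézout, 675×(462) + 2861×(-109) = 1.
So 675×462 ≡ 1 (mod 2861), and 462 mod 2861 = 462.

462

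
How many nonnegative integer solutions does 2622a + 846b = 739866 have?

2

gcd(2622, 846) = 6.
By Bézout, 2622×(-10) + 846×(31) = 6.
One solution: (76, 639).
General: a = 76 + 141t, b = 639 - 437t.
a ≥ 0 ⇒ t ≥ 0; b ≥ 0 ⇒ t ≤ 1. So t ∈ [0, 1]: 2 solutions.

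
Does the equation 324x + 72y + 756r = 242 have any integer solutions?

gcd(324, 72) = 36  (324 = 4·72 + 36, 72 = 2·36).
gcd(36, 756) = 36.
36 does not divide 242 (remainder 26), so no integer solutions.

no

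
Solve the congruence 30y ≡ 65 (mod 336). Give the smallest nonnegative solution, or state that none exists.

gcd(336, 30) = 6.
6 does not divide 65, so the congruence has no solution.

no solution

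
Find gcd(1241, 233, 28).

1

gcd(1241, 233):
  1241 = 5×233 + 76
  233 = 3×76 + 5
  76 = 15×5 + 1
  5 = 5×1
so gcd(1241, 233) = 1.
gcd(1, 28) = 1.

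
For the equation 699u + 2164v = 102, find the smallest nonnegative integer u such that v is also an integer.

706

gcd(2164, 699):
  2164 = 3×699 + 67
  699 = 10×67 + 29
  67 = 2×29 + 9
  29 = 3×9 + 2
  9 = 4×2 + 1
  2 = 2×1
so gcd(2164, 699) = 1.
1 divides 102, so solutions exist.
Back-substitute for Bézout coefficients:
  1 = 9 - 4×2
  ... = 699×(-969) + 2164×(313)
Scale by 102/1 = 102: (u₀, v₀) = (-98838, 31926).
General solution: u = -98838 + 2164t, v = 31926 - 699t for integer t.
u ≥ 0: smallest is -98838 mod 2164 = 706 (at t = 46), with v = -228.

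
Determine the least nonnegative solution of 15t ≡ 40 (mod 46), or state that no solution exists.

18

gcd(46, 15):
  46 = 3*15 + 1
  15 = 15*1
so gcd(46, 15) = 1.
1 divides 40, so solutions exist.
Back-substitute for Bézout coefficients:
  1 = 46 - 3*15
  ... = 15*(-3) + 46*(1)
So 15*(-3) ≡ 1 (mod 46); multiply by 40: t ≡ -120 (mod 46).
Smallest nonnegative: t = -120 mod 46 = 18.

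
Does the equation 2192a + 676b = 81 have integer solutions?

gcd(2192, 676) = 4  (2192 = 3×676 + 164, 676 = 4×164 + 20, 164 = 8×20 + 4, 20 = 5×4).
4 does not divide 81 (remainder 1), so no integer solutions.

no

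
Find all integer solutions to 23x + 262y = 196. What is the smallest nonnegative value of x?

168

gcd(262, 23) = 1.
1 divides 196, so solutions exist.
By Bézout, 23×(57) + 262×(-5) = 1.
Scale by 196/1 = 196: (x₀, y₀) = (11172, -980).
General solution: x = 11172 + 262t, y = -980 - 23t for integer t.
x ≥ 0: smallest is 11172 mod 262 = 168 (at t = -42), with y = -14.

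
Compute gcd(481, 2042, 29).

gcd(2042, 481) = 1.
gcd(1, 29) = 1.

1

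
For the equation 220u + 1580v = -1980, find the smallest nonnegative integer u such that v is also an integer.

70

gcd(1580, 220) = 20  (1580 = 7×220 + 40, 220 = 5×40 + 20, 40 = 2×20).
20 divides -1980, so solutions exist.
Back-substituting, 220×(36) + 1580×(-5) = 20.
Scale by -1980/20 = -99: (u₀, v₀) = (-3564, 495).
General solution: u = -3564 + 79t, v = 495 - 11t for integer t.
u ≥ 0: smallest is -3564 mod 79 = 70 (at t = 46), with v = -11.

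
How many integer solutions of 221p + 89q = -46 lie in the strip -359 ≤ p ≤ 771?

gcd(221, 89) = 1  (221 = 2·89 + 43, 89 = 2·43 + 3, 43 = 14·3 + 1, 3 = 3·1).
Back-substituting, 221·(29) + 89·(-72) = 1.
Scale by -46: particular solution (-1334, 3312); reduce p mod 89: (1, -3).
General solution: p = 1 + 89t, q = -3 - 221t for integer t.
-359 ≤ 1 + 89t ≤ 771 gives t ∈ [-4, 8], which is 13 values.

13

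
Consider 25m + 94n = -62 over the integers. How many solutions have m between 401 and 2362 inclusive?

gcd(94, 25) = 1  (94 = 3*25 + 19, 25 = 1*19 + 6, 19 = 3*6 + 1, 6 = 6*1).
Back-substituting, 25*(-15) + 94*(4) = 1.
Scale by -62: particular solution (930, -248); reduce m mod 94: (84, -23).
General solution: m = 84 + 94t, n = -23 - 25t for integer t.
401 ≤ 84 + 94t ≤ 2362 gives t ∈ [4, 24], which is 21 values.

21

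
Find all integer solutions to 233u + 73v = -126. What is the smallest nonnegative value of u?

gcd(233, 73) = 1.
1 divides -126, so solutions exist.
By Bézout, 233×(-26) + 73×(83) = 1.
Scale by -126/1 = -126: (u₀, v₀) = (3276, -10458).
General solution: u = 3276 + 73t, v = -10458 - 233t for integer t.
u ≥ 0: smallest is 3276 mod 73 = 64 (at t = -44), with v = -206.

64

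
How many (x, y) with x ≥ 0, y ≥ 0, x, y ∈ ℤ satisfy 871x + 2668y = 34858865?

15

gcd(2668, 871) = 1.
By Bézout, 871*(291) + 2668*(-95) = 1.
One solution: (1619, 12537).
General: x = 1619 + 2668t, y = 12537 - 871t.
x ≥ 0 ⇒ t ≥ 0; y ≥ 0 ⇒ t ≤ 14. So t ∈ [0, 14]: 15 solutions.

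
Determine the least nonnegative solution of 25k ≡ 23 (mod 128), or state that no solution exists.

gcd(128, 25) = 1  (128 = 5×25 + 3, 25 = 8×3 + 1, 3 = 3×1).
1 divides 23, so solutions exist.
Back-substituting, 25×(41) + 128×(-8) = 1.
So 25×(41) ≡ 1 (mod 128); multiply by 23: k ≡ 943 (mod 128).
Smallest nonnegative: k = 943 mod 128 = 47.

47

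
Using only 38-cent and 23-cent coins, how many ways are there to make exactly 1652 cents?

Need nonnegative integers with 38j + 23k = 1652.
gcd(38, 23) = 1, and 38·(-3) + 23·(5) = 1.
So (j₀, k₀) = (-4956, 8260); general j = -4956 + 23t, k = 8260 - 38t.
j ≥ 0 ⇒ t ≥ 216; k ≥ 0 ⇒ t ≤ 217. That's 2 values of t.

2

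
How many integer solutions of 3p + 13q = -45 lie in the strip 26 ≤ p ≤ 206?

gcd(13, 3):
  13 = 4·3 + 1
  3 = 3·1
so gcd(13, 3) = 1.
Back-substitute for Bézout coefficients:
  1 = 13 - 4·3
  ... = 3·(-4) + 13·(1)
Scale by -45: particular solution (180, -45); reduce p mod 13: (11, -6).
General solution: p = 11 + 13t, q = -6 - 3t for integer t.
26 ≤ 11 + 13t ≤ 206 gives t ∈ [2, 15], which is 14 values.

14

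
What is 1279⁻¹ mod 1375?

gcd(1375, 1279) = 1  (1375 = 1×1279 + 96, 1279 = 13×96 + 31, 96 = 3×31 + 3, 31 = 10×3 + 1, 3 = 3×1).
Back-substituting, 1279×(444) + 1375×(-413) = 1.
So 1279×444 ≡ 1 (mod 1375), and 444 mod 1375 = 444.

444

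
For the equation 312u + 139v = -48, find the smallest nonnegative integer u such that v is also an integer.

gcd(312, 139) = 1.
1 divides -48, so solutions exist.
By Bézout, 312*(45) + 139*(-101) = 1.
Scale by -48/1 = -48: (u₀, v₀) = (-2160, 4848).
General solution: u = -2160 + 139t, v = 4848 - 312t for integer t.
u ≥ 0: smallest is -2160 mod 139 = 64 (at t = 16), with v = -144.

64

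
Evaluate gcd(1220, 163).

gcd(1220, 163):
  1220 = 7*163 + 79
  163 = 2*79 + 5
  79 = 15*5 + 4
  5 = 1*4 + 1
  4 = 4*1
so gcd(1220, 163) = 1.

1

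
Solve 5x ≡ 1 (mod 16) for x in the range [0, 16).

gcd(16, 5):
  16 = 3·5 + 1
  5 = 5·1
so gcd(16, 5) = 1.
Back-substitute for Bézout coefficients:
  1 = 16 - 3·5
  ... = 5·(-3) + 16·(1)
So 5·-3 ≡ 1 (mod 16), and -3 mod 16 = 13.

13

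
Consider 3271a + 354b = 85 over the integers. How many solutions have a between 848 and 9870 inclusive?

gcd(3271, 354):
  3271 = 9·354 + 85
  354 = 4·85 + 14
  85 = 6·14 + 1
  14 = 14·1
so gcd(3271, 354) = 1.
Back-substitute for Bézout coefficients:
  1 = 85 - 6·14
  ... = 3271·(25) + 354·(-231)
Scale by 85: particular solution (2125, -19635); reduce a mod 354: (1, -9).
General solution: a = 1 + 354t, b = -9 - 3271t for integer t.
848 ≤ 1 + 354t ≤ 9870 gives t ∈ [3, 27], which is 25 values.

25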